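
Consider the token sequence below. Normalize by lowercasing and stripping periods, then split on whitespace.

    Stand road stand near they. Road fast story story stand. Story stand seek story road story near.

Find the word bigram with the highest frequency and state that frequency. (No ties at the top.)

Bigram frequencies (highest first):
  story stand: 2
  stand road: 1
  road stand: 1
  stand near: 1
  near they: 1
  they road: 1
  … (9 more, each ≤ 1)

"story stand", 2 times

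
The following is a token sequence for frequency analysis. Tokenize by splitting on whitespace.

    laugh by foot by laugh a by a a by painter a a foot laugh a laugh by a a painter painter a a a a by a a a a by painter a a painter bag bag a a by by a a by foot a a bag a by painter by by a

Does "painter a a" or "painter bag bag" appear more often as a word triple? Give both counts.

"painter a a": 3 occurrences
"painter bag bag": 1 occurrence

"painter a a" (3 vs 1)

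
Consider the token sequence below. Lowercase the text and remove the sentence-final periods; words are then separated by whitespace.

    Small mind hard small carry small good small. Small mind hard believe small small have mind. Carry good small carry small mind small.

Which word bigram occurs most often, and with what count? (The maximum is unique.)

"small mind", 3 times

Bigram frequencies (highest first):
  small mind: 3
  mind hard: 2
  small carry: 2
  carry small: 2
  good small: 2
  small small: 2
  … (9 more, each ≤ 1)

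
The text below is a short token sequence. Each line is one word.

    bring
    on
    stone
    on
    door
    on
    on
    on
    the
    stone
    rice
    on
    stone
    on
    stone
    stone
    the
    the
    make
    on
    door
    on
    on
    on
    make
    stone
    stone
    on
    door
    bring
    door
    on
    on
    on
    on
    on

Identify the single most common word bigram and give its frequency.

"on on", 8 times

Bigram frequencies (highest first):
  on on: 8
  on stone: 3
  stone on: 3
  on door: 3
  door on: 3
  stone stone: 2
  … (13 more, each ≤ 1)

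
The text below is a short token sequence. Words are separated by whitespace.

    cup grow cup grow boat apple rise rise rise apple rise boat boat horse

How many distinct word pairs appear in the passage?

10

14 tokens → 13 bigram windows in total.
Repeated bigrams (each contributes count−1 duplicates):
  apple rise: 2
  cup grow: 2
  rise rise: 2
3 duplicate windows → 13 − 3 = 10 distinct.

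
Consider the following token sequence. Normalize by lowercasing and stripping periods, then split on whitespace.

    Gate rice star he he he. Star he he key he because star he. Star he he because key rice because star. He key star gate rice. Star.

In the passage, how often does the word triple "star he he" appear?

3

Scanning the 26 overlapping trigram windows for "star he he":
  position 3–5: star he he
  position 7–9: star he he
  position 15–17: star he he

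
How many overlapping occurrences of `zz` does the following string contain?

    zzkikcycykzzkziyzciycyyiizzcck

3

Sliding a length-2 window over the 30 characters (29 positions):
  position 1–2: zz
  position 11–12: zz
  position 26–27: zz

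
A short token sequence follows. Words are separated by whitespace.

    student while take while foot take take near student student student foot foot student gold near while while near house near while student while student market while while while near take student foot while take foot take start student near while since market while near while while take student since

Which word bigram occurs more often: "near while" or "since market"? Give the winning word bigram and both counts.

"near while": 4 occurrences
"since market": 1 occurrence

"near while" (4 vs 1)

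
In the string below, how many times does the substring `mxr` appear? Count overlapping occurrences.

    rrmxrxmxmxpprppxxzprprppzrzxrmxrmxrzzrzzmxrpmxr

Sliding a length-3 window over the 47 characters (45 positions):
  position 3–5: mxr
  position 30–32: mxr
  position 33–35: mxr
  position 41–43: mxr
  position 45–47: mxr

5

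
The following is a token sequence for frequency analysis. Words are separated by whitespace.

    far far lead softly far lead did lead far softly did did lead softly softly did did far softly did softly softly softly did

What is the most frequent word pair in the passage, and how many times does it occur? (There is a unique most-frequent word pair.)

Bigram frequencies (highest first):
  softly did: 4
  softly softly: 3
  far lead: 2
  lead softly: 2
  did lead: 2
  far softly: 2
  … (7 more, each ≤ 2)

"softly did", 4 times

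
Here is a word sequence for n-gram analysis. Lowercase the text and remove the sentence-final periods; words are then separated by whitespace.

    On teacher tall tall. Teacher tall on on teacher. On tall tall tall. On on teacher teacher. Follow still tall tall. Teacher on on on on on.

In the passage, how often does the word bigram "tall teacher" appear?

2

Scanning the 26 overlapping bigram windows for "tall teacher":
  position 4–5: tall teacher
  position 21–22: tall teacher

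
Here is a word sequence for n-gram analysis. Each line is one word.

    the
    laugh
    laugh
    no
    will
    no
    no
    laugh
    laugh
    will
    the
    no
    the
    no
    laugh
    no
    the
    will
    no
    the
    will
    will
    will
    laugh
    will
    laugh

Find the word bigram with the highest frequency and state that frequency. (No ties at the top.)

"no the", 3 times

Bigram frequencies (highest first):
  no the: 3
  laugh laugh: 2
  laugh no: 2
  will no: 2
  no laugh: 2
  laugh will: 2
  … (8 more, each ≤ 2)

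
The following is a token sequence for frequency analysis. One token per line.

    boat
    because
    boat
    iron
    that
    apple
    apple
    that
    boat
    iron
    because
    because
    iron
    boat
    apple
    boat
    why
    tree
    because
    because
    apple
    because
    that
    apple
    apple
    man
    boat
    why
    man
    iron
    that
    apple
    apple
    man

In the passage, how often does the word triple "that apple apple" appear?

3

Scanning the 32 overlapping trigram windows for "that apple apple":
  position 5–7: that apple apple
  position 23–25: that apple apple
  position 31–33: that apple apple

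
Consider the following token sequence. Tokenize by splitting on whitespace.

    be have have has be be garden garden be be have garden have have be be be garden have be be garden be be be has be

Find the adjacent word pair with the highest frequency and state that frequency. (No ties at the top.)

"be be", 7 times

Bigram frequencies (highest first):
  be be: 7
  be garden: 3
  be have: 2
  have have: 2
  has be: 2
  garden be: 2
  … (6 more, each ≤ 2)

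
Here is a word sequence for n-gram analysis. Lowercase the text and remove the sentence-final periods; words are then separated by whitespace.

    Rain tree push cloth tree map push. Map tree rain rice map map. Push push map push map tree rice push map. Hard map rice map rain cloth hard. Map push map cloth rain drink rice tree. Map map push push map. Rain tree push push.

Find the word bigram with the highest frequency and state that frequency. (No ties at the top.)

"push map", 6 times

Bigram frequencies (highest first):
  push map: 6
  map push: 5
  push push: 3
  rain tree: 2
  tree push: 2
  tree map: 2
  … (20 more, each ≤ 2)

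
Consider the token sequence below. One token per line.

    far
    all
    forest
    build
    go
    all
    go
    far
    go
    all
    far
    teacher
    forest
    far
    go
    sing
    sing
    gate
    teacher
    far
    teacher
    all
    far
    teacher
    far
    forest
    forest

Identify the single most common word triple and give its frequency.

"all far teacher", 2 times

Trigram frequencies (highest first):
  all far teacher: 2
  far all forest: 1
  all forest build: 1
  forest build go: 1
  build go all: 1
  go all go: 1
  … (18 more, each ≤ 1)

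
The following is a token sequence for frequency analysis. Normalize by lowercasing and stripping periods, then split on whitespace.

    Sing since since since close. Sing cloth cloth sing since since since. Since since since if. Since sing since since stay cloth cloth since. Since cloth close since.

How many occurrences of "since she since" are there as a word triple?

Scanning the 26 overlapping trigram windows for "since she since":
  (none found)

0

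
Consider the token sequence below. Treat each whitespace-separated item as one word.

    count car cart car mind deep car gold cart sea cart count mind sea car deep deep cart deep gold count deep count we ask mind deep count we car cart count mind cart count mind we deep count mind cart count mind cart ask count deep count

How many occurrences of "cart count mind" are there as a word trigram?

Scanning the 46 overlapping trigram windows for "cart count mind":
  position 11–13: cart count mind
  position 31–33: cart count mind
  position 34–36: cart count mind
  position 41–43: cart count mind

4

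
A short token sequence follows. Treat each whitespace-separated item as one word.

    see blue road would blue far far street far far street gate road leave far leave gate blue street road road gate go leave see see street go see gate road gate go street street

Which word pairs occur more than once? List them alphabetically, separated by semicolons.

far far; far street; gate go; gate road; road gate

Bigram counts meeting the condition (more than once):
  far far: 2
  far street: 2
  gate go: 2
  gate road: 2
  road gate: 2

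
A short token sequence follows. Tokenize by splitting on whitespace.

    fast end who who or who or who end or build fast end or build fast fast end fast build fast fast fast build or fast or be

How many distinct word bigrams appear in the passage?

28 tokens → 27 bigram windows in total.
Repeated bigrams (each contributes count−1 duplicates):
  build fast: 3
  fast end: 3
  fast fast: 3
  end or: 2
  fast build: 2
  or build: 2
  or who: 2
  who or: 2
11 duplicate windows → 27 − 11 = 16 distinct.

16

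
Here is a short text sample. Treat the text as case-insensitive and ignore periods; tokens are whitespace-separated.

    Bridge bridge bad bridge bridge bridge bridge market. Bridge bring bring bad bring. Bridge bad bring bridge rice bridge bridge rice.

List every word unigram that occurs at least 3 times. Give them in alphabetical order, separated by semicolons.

Unigram counts meeting the condition (at least 3 times):
  bad: 3
  bridge: 11
  bring: 4

bad; bridge; bring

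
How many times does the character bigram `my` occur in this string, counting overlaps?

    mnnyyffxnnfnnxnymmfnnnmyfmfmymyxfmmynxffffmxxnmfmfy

Sliding a length-2 window over the 51 characters (50 positions):
  position 23–24: my
  position 28–29: my
  position 30–31: my
  position 35–36: my

4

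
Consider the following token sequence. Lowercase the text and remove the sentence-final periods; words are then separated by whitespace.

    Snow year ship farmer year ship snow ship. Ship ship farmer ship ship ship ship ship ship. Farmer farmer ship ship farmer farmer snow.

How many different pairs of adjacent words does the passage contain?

10

24 tokens → 23 bigram windows in total.
Repeated bigrams (each contributes count−1 duplicates):
  ship ship: 8
  ship farmer: 4
  farmer farmer: 2
  farmer ship: 2
  year ship: 2
13 duplicate windows → 23 − 13 = 10 distinct.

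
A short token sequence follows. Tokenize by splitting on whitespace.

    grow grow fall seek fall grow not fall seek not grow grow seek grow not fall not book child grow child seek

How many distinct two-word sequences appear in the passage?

17

22 tokens → 21 bigram windows in total.
Repeated bigrams (each contributes count−1 duplicates):
  fall seek: 2
  grow grow: 2
  grow not: 2
  not fall: 2
4 duplicate windows → 21 − 4 = 17 distinct.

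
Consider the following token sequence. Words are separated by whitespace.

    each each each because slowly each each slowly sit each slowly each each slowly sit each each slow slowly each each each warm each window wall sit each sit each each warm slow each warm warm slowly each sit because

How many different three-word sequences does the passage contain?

30

40 tokens → 38 trigram windows in total.
Repeated trigrams (each contributes count−1 duplicates):
  slowly each each: 3
  each each each: 2
  each each slowly: 2
  each each warm: 2
  each slowly sit: 2
  sit each each: 2
  slowly sit each: 2
8 duplicate windows → 38 − 8 = 30 distinct.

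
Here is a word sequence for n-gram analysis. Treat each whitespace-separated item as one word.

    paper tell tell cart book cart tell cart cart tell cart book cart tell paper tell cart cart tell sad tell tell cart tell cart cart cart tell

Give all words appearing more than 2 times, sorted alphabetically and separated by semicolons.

Unigram counts meeting the condition (more than 2 times):
  cart: 12
  tell: 11

cart; tell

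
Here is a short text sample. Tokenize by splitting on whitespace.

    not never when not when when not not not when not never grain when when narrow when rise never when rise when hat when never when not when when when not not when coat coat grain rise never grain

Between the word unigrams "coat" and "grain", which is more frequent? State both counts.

"coat": 2 occurrences
"grain": 3 occurrences

"grain" (3 vs 2)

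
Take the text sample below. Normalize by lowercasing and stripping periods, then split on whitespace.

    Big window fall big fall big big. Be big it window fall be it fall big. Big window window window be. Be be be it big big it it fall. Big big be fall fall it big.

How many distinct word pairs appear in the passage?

20

37 tokens → 36 bigram windows in total.
Repeated bigrams (each contributes count−1 duplicates):
  big big: 4
  fall big: 4
  be be: 3
  be it: 2
  big be: 2
  big it: 2
  big window: 2
  it big: 2
  … (3 more repeated)
16 duplicate windows → 36 − 16 = 20 distinct.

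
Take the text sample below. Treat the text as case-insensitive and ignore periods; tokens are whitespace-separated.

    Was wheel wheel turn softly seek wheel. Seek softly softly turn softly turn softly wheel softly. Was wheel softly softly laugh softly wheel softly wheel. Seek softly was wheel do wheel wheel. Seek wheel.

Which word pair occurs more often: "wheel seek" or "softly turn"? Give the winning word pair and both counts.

"wheel seek": 3 occurrences
"softly turn": 2 occurrences

"wheel seek" (3 vs 2)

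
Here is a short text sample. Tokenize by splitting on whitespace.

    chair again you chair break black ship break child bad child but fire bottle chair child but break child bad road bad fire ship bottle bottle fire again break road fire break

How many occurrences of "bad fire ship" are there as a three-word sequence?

1

Scanning the 30 overlapping trigram windows for "bad fire ship":
  position 22–24: bad fire ship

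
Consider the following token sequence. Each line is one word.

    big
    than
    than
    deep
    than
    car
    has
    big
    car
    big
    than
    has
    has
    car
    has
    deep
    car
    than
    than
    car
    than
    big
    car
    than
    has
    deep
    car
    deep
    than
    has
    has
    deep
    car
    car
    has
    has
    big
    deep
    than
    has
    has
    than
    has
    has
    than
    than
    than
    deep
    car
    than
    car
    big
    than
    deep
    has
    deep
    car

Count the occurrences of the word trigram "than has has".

Scanning the 55 overlapping trigram windows for "than has has":
  position 11–13: than has has
  position 29–31: than has has
  position 39–41: than has has
  position 42–44: than has has

4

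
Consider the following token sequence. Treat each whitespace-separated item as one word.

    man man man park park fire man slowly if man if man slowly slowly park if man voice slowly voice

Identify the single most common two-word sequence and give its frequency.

Bigram frequencies (highest first):
  if man: 3
  man man: 2
  man slowly: 2
  man park: 1
  park park: 1
  park fire: 1
  … (9 more, each ≤ 1)

"if man", 3 times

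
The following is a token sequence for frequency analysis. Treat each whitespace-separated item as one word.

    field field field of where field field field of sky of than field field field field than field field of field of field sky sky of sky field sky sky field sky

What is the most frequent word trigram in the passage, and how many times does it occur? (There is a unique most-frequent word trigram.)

Trigram frequencies (highest first):
  field field field: 4
  field field of: 3
  than field field: 2
  field of field: 2
  field sky sky: 2
  sky field sky: 2
  … (15 more, each ≤ 1)

"field field field", 4 times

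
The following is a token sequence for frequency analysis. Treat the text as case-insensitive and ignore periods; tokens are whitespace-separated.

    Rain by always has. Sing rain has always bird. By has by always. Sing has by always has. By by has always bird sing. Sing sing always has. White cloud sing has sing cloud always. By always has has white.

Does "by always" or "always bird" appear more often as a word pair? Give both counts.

"by always" (4 vs 2)

"by always": 4 occurrences
"always bird": 2 occurrences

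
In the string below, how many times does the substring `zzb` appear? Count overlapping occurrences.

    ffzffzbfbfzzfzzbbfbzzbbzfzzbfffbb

3

Sliding a length-3 window over the 33 characters (31 positions):
  position 14–16: zzb
  position 20–22: zzb
  position 26–28: zzb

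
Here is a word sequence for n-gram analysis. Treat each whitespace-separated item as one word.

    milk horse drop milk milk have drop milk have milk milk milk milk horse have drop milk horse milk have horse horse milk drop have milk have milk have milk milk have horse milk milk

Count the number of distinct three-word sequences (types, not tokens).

25

35 tokens → 33 trigram windows in total.
Repeated trigrams (each contributes count−1 duplicates):
  milk have milk: 3
  have drop milk: 2
  have milk have: 2
  have milk milk: 2
  milk have horse: 2
  milk milk have: 2
  milk milk milk: 2
8 duplicate windows → 33 − 8 = 25 distinct.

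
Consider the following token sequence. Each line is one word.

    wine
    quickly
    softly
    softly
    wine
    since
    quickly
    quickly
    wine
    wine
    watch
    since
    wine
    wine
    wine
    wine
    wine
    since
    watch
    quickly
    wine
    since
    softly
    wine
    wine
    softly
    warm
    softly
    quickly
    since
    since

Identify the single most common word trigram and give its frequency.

"wine wine wine", 3 times

Trigram frequencies (highest first):
  wine wine wine: 3
  wine quickly softly: 1
  quickly softly softly: 1
  softly softly wine: 1
  softly wine since: 1
  wine since quickly: 1
  … (21 more, each ≤ 1)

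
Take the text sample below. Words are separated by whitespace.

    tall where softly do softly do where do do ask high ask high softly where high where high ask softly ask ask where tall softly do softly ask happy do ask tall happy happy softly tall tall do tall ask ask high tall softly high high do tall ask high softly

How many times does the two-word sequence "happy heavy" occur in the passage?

0

Scanning the 50 overlapping bigram windows for "happy heavy":
  (none found)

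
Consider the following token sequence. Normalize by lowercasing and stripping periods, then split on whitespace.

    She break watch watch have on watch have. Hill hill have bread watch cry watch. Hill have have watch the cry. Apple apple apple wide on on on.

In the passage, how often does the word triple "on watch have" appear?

1

Scanning the 26 overlapping trigram windows for "on watch have":
  position 6–8: on watch have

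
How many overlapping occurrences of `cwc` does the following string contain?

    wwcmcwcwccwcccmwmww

Sliding a length-3 window over the 19 characters (17 positions):
  position 5–7: cwc
  position 7–9: cwc
  position 10–12: cwc

3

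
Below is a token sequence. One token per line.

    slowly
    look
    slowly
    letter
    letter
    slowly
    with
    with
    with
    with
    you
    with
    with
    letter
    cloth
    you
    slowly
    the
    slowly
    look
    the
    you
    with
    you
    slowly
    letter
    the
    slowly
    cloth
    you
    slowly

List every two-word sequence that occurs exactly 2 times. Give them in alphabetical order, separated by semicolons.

cloth you; slowly letter; slowly look; the slowly; with you; you with

Bigram counts meeting the condition (exactly 2 times):
  cloth you: 2
  slowly letter: 2
  slowly look: 2
  the slowly: 2
  with you: 2
  you with: 2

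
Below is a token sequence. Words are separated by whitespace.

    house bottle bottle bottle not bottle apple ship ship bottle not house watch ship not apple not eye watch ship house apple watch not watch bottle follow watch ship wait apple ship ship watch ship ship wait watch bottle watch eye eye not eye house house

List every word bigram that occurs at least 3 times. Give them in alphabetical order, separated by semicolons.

ship ship; watch ship

Bigram counts meeting the condition (at least 3 times):
  ship ship: 3
  watch ship: 4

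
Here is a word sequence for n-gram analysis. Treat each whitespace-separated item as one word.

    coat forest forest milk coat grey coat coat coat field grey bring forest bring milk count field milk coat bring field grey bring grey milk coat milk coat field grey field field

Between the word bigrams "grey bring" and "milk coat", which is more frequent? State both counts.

"grey bring": 2 occurrences
"milk coat": 4 occurrences

"milk coat" (4 vs 2)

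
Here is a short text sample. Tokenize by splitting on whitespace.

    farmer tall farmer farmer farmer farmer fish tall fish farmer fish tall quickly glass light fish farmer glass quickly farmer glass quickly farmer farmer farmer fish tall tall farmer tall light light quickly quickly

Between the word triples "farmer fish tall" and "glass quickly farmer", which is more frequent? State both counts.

"farmer fish tall": 3 occurrences
"glass quickly farmer": 2 occurrences

"farmer fish tall" (3 vs 2)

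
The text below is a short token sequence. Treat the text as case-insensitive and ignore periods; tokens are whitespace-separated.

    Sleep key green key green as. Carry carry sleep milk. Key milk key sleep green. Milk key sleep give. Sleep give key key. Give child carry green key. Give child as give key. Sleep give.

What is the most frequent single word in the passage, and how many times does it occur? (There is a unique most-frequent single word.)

"key", 9 times

Unigram frequencies (highest first):
  key: 9
  sleep: 6
  give: 6
  green: 4
  carry: 3
  milk: 3
  … (2 more, each ≤ 2)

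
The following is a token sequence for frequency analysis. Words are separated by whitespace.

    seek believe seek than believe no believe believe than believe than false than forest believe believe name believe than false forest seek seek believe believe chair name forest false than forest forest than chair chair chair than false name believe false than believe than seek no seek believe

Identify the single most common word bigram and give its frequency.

Bigram frequencies (highest first):
  believe than: 4
  seek believe: 3
  than believe: 3
  believe believe: 3
  than false: 3
  false than: 3
  … (25 more, each ≤ 2)

"believe than", 4 times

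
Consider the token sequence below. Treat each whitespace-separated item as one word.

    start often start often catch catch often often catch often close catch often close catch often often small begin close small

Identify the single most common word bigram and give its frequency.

"catch often", 4 times

Bigram frequencies (highest first):
  catch often: 4
  start often: 2
  often catch: 2
  often often: 2
  often close: 2
  close catch: 2
  … (6 more, each ≤ 1)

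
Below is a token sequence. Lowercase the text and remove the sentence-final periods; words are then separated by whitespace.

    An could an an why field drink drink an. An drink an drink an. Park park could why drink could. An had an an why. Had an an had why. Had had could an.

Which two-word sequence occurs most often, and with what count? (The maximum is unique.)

"an an", 4 times

Bigram frequencies (highest first):
  an an: 4
  could an: 3
  drink an: 3
  an why: 2
  an drink: 2
  an had: 2
  … (15 more, each ≤ 2)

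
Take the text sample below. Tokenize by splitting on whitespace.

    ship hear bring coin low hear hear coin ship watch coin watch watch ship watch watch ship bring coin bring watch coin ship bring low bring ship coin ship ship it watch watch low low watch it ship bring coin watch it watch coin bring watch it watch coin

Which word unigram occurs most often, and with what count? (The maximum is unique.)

Unigram frequencies (highest first):
  watch: 13
  ship: 9
  coin: 9
  bring: 7
  low: 4
  it: 4
  … (1 more, each ≤ 3)

"watch", 13 times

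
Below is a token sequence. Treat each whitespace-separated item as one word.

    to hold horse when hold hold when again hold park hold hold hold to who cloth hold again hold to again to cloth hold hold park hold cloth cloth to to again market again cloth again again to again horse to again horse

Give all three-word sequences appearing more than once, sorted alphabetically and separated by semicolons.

Trigram counts meeting the condition (more than once):
  hold park hold: 2
  to again horse: 2

hold park hold; to again horse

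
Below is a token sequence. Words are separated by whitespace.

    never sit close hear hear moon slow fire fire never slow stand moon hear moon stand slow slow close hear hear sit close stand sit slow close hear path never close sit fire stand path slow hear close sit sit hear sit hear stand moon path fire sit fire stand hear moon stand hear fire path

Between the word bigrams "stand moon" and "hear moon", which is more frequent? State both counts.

"hear moon" (3 vs 2)

"stand moon": 2 occurrences
"hear moon": 3 occurrences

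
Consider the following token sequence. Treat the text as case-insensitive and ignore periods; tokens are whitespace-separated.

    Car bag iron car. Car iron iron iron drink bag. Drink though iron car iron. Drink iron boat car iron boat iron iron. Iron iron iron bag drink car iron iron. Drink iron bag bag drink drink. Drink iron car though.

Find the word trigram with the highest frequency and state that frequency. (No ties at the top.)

Trigram frequencies (highest first):
  iron iron iron: 4
  car iron iron: 2
  iron iron drink: 2
  iron drink iron: 2
  car bag iron: 1
  bag iron car: 1
  … (27 more, each ≤ 1)

"iron iron iron", 4 times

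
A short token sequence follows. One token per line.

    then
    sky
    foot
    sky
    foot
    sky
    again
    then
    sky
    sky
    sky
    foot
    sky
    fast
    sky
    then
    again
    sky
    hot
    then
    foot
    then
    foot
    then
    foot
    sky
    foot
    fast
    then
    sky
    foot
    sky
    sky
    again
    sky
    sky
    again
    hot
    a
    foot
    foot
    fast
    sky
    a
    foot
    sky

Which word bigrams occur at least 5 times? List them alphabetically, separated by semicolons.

Bigram counts meeting the condition (at least 5 times):
  foot sky: 6
  sky foot: 5

foot sky; sky foot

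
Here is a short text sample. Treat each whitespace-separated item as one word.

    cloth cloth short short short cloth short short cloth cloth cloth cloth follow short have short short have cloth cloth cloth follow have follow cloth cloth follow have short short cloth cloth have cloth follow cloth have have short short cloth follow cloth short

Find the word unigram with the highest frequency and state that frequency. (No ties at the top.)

"cloth", 18 times

Unigram frequencies (highest first):
  cloth: 18
  short: 13
  have: 7
  follow: 6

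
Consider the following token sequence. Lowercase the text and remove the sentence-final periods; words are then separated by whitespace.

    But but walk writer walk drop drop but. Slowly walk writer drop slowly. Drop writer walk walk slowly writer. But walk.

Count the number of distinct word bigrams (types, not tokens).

17

21 tokens → 20 bigram windows in total.
Repeated bigrams (each contributes count−1 duplicates):
  but walk: 2
  walk writer: 2
  writer walk: 2
3 duplicate windows → 20 − 3 = 17 distinct.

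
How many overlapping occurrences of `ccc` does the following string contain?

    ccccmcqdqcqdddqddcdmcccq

3

Sliding a length-3 window over the 24 characters (22 positions):
  position 1–3: ccc
  position 2–4: ccc
  position 21–23: ccc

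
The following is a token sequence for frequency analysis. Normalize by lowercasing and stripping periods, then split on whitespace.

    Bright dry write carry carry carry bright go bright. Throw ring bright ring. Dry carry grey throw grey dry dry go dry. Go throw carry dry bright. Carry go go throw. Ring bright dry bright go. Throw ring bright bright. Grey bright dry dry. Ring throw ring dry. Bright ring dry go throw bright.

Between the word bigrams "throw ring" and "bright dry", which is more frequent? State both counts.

"throw ring" (4 vs 3)

"throw ring": 4 occurrences
"bright dry": 3 occurrences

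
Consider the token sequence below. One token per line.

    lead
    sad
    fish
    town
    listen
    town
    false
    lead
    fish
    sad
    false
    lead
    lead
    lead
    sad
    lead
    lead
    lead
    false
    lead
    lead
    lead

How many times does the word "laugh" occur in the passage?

Scanning the 22 tokens for "laugh":
  (none found)

0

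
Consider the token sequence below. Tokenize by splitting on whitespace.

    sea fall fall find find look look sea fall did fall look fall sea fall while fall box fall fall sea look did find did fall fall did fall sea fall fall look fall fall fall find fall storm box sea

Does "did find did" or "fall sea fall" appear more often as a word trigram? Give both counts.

"did find did": 1 occurrence
"fall sea fall": 2 occurrences

"fall sea fall" (2 vs 1)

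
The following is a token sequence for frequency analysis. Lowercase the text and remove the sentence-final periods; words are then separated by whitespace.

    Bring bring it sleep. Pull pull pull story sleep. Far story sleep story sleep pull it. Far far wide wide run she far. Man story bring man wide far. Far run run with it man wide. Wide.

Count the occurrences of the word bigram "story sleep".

Scanning the 36 overlapping bigram windows for "story sleep":
  position 8–9: story sleep
  position 11–12: story sleep
  position 13–14: story sleep

3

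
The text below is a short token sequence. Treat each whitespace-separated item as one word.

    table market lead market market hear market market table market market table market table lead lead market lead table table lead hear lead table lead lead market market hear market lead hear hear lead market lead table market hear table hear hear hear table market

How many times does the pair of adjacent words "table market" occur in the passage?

5

Scanning the 44 overlapping bigram windows for "table market":
  position 1–2: table market
  position 9–10: table market
  position 12–13: table market
  position 37–38: table market
  position 44–45: table market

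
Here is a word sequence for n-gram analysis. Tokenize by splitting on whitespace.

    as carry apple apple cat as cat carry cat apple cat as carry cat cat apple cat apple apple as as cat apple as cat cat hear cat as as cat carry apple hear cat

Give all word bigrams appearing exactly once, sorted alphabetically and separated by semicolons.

apple hear; cat hear

Bigram counts meeting the condition (exactly once):
  apple hear: 1
  cat hear: 1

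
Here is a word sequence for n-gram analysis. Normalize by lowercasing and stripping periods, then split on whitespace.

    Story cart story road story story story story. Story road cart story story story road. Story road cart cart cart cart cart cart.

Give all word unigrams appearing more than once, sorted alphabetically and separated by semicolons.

cart; road; story

Unigram counts meeting the condition (more than once):
  cart: 8
  road: 4
  story: 11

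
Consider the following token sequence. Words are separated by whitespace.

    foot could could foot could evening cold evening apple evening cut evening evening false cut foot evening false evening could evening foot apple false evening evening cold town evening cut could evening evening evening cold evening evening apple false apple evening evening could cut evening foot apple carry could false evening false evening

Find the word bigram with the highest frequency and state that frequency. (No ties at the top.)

"evening evening", 6 times

Bigram frequencies (highest first):
  evening evening: 6
  false evening: 4
  could evening: 3
  evening cold: 3
  evening false: 3
  foot could: 2
  … (22 more, each ≤ 2)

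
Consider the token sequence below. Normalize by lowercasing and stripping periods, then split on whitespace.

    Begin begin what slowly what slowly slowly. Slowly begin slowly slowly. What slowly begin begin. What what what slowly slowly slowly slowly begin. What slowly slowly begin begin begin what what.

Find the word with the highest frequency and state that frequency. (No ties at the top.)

"slowly", 13 times

Unigram frequencies (highest first):
  slowly: 13
  begin: 9
  what: 9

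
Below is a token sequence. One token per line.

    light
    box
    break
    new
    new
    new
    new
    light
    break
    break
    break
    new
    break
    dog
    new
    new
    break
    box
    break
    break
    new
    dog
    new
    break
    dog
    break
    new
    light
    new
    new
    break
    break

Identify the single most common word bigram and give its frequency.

Bigram frequencies (highest first):
  new new: 5
  break new: 4
  break break: 4
  new break: 4
  box break: 2
  new light: 2
  … (8 more, each ≤ 2)

"new new", 5 times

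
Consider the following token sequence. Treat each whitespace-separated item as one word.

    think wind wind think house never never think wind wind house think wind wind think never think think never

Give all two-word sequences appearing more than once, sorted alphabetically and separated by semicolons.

Bigram counts meeting the condition (more than once):
  never think: 2
  think never: 2
  think wind: 3
  wind think: 2
  wind wind: 3

never think; think never; think wind; wind think; wind wind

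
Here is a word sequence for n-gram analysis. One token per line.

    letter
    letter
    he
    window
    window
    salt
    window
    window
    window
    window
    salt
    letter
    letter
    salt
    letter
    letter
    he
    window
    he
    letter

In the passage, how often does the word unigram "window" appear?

7

Scanning the 20 tokens for "window":
  position 4: window
  position 5: window
  position 7: window
  position 8: window
  position 9: window
  position 10: window
  position 18: window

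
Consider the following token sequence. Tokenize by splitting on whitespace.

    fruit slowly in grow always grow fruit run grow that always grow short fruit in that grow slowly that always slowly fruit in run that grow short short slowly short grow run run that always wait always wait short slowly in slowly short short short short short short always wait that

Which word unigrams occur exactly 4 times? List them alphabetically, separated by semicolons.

fruit; in; run

Unigram counts meeting the condition (exactly 4 times):
  fruit: 4
  in: 4
  run: 4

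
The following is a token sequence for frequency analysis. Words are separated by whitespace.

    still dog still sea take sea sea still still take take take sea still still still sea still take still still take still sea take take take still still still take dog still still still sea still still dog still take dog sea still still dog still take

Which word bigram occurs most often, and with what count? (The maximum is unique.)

"still still", 10 times

Bigram frequencies (highest first):
  still still: 10
  still take: 6
  sea still: 5
  dog still: 4
  still sea: 4
  take take: 4
  … (7 more, each ≤ 3)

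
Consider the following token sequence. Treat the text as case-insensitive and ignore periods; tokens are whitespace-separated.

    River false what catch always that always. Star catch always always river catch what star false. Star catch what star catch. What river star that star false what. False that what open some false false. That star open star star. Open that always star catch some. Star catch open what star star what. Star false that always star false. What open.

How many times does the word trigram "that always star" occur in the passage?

Scanning the 59 overlapping trigram windows for "that always star":
  position 6–8: that always star
  position 42–44: that always star
  position 56–58: that always star

3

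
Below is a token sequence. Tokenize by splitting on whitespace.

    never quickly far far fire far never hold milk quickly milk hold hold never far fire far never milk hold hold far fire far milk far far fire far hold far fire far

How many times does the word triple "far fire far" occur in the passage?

Scanning the 31 overlapping trigram windows for "far fire far":
  position 4–6: far fire far
  position 15–17: far fire far
  position 22–24: far fire far
  position 27–29: far fire far
  position 31–33: far fire far

5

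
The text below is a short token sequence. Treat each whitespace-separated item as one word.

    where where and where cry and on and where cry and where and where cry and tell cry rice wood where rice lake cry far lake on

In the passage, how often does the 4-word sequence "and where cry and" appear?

3

Scanning the 24 overlapping 4-gram windows for "and where cry and":
  position 3–6: and where cry and
  position 8–11: and where cry and
  position 13–16: and where cry and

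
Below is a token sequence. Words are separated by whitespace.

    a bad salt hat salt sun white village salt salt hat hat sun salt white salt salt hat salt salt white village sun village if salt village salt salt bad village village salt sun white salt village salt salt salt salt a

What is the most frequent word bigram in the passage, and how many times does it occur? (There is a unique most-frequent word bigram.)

Bigram frequencies (highest first):
  salt salt: 7
  village salt: 4
  salt hat: 3
  hat salt: 2
  salt sun: 2
  sun white: 2
  … (17 more, each ≤ 2)

"salt salt", 7 times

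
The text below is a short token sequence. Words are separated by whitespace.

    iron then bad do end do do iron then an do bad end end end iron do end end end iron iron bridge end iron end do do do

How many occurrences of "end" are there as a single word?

Scanning the 29 tokens for "end":
  position 5: end
  position 13: end
  position 14: end
  position 15: end
  position 18: end
  position 19: end
  position 20: end
  position 24: end
  position 26: end

9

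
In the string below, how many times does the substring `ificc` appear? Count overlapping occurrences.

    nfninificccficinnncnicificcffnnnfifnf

Sliding a length-5 window over the 37 characters (33 positions):
  position 6–10: ificc
  position 23–27: ificc

2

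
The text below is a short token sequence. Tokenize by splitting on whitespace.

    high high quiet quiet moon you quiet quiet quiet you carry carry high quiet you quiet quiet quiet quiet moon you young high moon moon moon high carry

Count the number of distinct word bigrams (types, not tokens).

16

28 tokens → 27 bigram windows in total.
Repeated bigrams (each contributes count−1 duplicates):
  quiet quiet: 6
  high quiet: 2
  moon moon: 2
  moon you: 2
  quiet moon: 2
  quiet you: 2
  you quiet: 2
11 duplicate windows → 27 − 11 = 16 distinct.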